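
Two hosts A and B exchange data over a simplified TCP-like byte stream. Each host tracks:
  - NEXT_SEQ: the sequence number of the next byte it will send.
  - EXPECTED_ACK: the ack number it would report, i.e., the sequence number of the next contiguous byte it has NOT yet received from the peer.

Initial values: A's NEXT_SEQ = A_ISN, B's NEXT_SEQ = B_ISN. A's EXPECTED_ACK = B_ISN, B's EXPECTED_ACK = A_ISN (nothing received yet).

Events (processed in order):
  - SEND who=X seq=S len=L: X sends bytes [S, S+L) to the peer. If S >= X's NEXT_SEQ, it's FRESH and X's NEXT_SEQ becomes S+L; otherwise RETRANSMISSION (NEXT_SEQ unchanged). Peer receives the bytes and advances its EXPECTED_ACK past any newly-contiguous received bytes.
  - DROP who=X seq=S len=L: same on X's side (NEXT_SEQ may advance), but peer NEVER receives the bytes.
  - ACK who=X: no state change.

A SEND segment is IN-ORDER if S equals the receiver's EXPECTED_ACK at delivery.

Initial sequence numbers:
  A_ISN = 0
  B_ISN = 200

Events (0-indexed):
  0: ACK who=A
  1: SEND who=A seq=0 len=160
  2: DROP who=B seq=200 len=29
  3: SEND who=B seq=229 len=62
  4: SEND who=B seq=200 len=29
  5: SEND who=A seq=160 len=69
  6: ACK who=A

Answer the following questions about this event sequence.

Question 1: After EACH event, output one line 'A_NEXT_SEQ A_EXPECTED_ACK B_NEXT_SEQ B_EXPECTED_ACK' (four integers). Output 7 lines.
0 200 200 0
160 200 200 160
160 200 229 160
160 200 291 160
160 291 291 160
229 291 291 229
229 291 291 229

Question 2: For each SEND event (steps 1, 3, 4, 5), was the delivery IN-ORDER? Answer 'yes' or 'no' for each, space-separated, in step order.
Answer: yes no yes yes

Derivation:
Step 1: SEND seq=0 -> in-order
Step 3: SEND seq=229 -> out-of-order
Step 4: SEND seq=200 -> in-order
Step 5: SEND seq=160 -> in-order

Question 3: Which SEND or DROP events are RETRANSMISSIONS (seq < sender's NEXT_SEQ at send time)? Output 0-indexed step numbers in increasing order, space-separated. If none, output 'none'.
Answer: 4

Derivation:
Step 1: SEND seq=0 -> fresh
Step 2: DROP seq=200 -> fresh
Step 3: SEND seq=229 -> fresh
Step 4: SEND seq=200 -> retransmit
Step 5: SEND seq=160 -> fresh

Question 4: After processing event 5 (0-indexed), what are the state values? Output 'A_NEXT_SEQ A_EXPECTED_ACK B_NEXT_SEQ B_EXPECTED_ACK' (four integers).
After event 0: A_seq=0 A_ack=200 B_seq=200 B_ack=0
After event 1: A_seq=160 A_ack=200 B_seq=200 B_ack=160
After event 2: A_seq=160 A_ack=200 B_seq=229 B_ack=160
After event 3: A_seq=160 A_ack=200 B_seq=291 B_ack=160
After event 4: A_seq=160 A_ack=291 B_seq=291 B_ack=160
After event 5: A_seq=229 A_ack=291 B_seq=291 B_ack=229

229 291 291 229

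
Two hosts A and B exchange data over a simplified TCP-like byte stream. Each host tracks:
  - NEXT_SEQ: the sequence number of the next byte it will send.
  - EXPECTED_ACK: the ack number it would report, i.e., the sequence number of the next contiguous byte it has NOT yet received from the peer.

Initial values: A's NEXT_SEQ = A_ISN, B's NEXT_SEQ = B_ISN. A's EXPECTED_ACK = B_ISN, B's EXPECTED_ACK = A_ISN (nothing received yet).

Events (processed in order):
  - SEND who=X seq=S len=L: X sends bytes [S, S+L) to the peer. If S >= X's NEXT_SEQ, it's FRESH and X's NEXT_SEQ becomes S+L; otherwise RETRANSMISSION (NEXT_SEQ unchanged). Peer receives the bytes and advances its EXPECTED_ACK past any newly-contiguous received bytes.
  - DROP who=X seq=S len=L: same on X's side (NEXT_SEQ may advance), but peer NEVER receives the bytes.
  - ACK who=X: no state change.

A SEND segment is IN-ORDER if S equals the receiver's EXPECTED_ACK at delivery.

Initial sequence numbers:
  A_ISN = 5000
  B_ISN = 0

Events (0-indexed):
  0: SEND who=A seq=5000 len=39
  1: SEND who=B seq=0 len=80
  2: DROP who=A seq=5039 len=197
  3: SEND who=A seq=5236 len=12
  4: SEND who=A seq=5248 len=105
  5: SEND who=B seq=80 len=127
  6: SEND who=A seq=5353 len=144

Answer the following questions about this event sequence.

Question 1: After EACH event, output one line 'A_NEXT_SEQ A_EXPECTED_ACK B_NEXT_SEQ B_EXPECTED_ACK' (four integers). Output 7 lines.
5039 0 0 5039
5039 80 80 5039
5236 80 80 5039
5248 80 80 5039
5353 80 80 5039
5353 207 207 5039
5497 207 207 5039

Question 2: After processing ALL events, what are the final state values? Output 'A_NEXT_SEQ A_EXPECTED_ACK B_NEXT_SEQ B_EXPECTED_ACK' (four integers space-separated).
After event 0: A_seq=5039 A_ack=0 B_seq=0 B_ack=5039
After event 1: A_seq=5039 A_ack=80 B_seq=80 B_ack=5039
After event 2: A_seq=5236 A_ack=80 B_seq=80 B_ack=5039
After event 3: A_seq=5248 A_ack=80 B_seq=80 B_ack=5039
After event 4: A_seq=5353 A_ack=80 B_seq=80 B_ack=5039
After event 5: A_seq=5353 A_ack=207 B_seq=207 B_ack=5039
After event 6: A_seq=5497 A_ack=207 B_seq=207 B_ack=5039

Answer: 5497 207 207 5039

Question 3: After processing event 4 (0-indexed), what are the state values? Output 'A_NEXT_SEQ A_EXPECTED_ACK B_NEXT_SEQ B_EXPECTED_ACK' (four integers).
After event 0: A_seq=5039 A_ack=0 B_seq=0 B_ack=5039
After event 1: A_seq=5039 A_ack=80 B_seq=80 B_ack=5039
After event 2: A_seq=5236 A_ack=80 B_seq=80 B_ack=5039
After event 3: A_seq=5248 A_ack=80 B_seq=80 B_ack=5039
After event 4: A_seq=5353 A_ack=80 B_seq=80 B_ack=5039

5353 80 80 5039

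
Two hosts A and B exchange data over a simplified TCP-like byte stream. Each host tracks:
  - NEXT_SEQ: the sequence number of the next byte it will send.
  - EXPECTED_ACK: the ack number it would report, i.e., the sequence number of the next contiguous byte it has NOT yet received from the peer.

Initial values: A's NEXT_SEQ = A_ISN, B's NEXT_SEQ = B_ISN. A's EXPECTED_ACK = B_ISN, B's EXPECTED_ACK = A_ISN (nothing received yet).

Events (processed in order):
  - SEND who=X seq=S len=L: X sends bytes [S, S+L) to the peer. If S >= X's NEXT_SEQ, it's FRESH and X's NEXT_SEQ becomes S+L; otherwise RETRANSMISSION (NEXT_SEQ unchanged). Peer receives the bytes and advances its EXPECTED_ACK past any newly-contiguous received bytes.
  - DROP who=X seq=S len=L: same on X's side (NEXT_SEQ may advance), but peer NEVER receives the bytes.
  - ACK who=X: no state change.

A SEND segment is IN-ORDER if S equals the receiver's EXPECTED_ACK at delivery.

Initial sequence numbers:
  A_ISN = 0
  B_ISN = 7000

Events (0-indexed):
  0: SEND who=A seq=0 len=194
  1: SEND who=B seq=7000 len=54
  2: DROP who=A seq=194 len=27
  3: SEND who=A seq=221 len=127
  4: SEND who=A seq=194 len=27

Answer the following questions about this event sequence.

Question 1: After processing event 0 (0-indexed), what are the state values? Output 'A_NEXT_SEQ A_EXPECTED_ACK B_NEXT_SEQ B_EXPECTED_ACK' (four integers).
After event 0: A_seq=194 A_ack=7000 B_seq=7000 B_ack=194

194 7000 7000 194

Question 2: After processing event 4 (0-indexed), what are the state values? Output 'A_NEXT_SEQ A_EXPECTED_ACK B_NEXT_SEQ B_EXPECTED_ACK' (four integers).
After event 0: A_seq=194 A_ack=7000 B_seq=7000 B_ack=194
After event 1: A_seq=194 A_ack=7054 B_seq=7054 B_ack=194
After event 2: A_seq=221 A_ack=7054 B_seq=7054 B_ack=194
After event 3: A_seq=348 A_ack=7054 B_seq=7054 B_ack=194
After event 4: A_seq=348 A_ack=7054 B_seq=7054 B_ack=348

348 7054 7054 348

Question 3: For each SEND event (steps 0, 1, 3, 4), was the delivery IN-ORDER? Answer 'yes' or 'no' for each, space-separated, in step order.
Step 0: SEND seq=0 -> in-order
Step 1: SEND seq=7000 -> in-order
Step 3: SEND seq=221 -> out-of-order
Step 4: SEND seq=194 -> in-order

Answer: yes yes no yes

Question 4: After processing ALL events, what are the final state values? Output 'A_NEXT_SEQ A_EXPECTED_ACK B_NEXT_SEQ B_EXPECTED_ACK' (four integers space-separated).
Answer: 348 7054 7054 348

Derivation:
After event 0: A_seq=194 A_ack=7000 B_seq=7000 B_ack=194
After event 1: A_seq=194 A_ack=7054 B_seq=7054 B_ack=194
After event 2: A_seq=221 A_ack=7054 B_seq=7054 B_ack=194
After event 3: A_seq=348 A_ack=7054 B_seq=7054 B_ack=194
After event 4: A_seq=348 A_ack=7054 B_seq=7054 B_ack=348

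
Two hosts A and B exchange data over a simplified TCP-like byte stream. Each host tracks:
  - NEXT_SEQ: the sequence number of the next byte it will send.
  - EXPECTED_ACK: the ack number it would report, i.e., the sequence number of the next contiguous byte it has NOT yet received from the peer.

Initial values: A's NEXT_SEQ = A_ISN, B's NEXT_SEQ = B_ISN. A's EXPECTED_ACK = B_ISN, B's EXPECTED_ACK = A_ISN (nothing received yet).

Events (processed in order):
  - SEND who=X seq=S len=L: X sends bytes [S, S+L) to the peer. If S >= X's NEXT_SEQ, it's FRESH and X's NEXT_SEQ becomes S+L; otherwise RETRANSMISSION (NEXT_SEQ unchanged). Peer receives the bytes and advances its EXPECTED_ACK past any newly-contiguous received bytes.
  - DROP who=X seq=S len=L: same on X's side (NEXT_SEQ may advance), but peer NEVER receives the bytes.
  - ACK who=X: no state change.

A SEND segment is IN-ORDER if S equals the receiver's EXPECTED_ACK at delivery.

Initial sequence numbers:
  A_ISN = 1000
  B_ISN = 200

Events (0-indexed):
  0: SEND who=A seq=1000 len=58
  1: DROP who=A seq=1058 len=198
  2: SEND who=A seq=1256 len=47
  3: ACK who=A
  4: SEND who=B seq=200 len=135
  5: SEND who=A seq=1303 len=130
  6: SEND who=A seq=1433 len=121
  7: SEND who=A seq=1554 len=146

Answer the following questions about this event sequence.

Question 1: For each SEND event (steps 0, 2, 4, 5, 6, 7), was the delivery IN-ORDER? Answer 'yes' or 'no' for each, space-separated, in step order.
Step 0: SEND seq=1000 -> in-order
Step 2: SEND seq=1256 -> out-of-order
Step 4: SEND seq=200 -> in-order
Step 5: SEND seq=1303 -> out-of-order
Step 6: SEND seq=1433 -> out-of-order
Step 7: SEND seq=1554 -> out-of-order

Answer: yes no yes no no no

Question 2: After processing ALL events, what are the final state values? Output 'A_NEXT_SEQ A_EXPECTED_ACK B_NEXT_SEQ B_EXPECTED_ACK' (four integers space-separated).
After event 0: A_seq=1058 A_ack=200 B_seq=200 B_ack=1058
After event 1: A_seq=1256 A_ack=200 B_seq=200 B_ack=1058
After event 2: A_seq=1303 A_ack=200 B_seq=200 B_ack=1058
After event 3: A_seq=1303 A_ack=200 B_seq=200 B_ack=1058
After event 4: A_seq=1303 A_ack=335 B_seq=335 B_ack=1058
After event 5: A_seq=1433 A_ack=335 B_seq=335 B_ack=1058
After event 6: A_seq=1554 A_ack=335 B_seq=335 B_ack=1058
After event 7: A_seq=1700 A_ack=335 B_seq=335 B_ack=1058

Answer: 1700 335 335 1058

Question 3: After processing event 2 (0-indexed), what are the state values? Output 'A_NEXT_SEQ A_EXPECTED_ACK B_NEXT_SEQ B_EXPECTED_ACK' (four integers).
After event 0: A_seq=1058 A_ack=200 B_seq=200 B_ack=1058
After event 1: A_seq=1256 A_ack=200 B_seq=200 B_ack=1058
After event 2: A_seq=1303 A_ack=200 B_seq=200 B_ack=1058

1303 200 200 1058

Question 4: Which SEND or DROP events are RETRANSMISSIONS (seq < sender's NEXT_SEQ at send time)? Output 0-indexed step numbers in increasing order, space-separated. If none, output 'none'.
Step 0: SEND seq=1000 -> fresh
Step 1: DROP seq=1058 -> fresh
Step 2: SEND seq=1256 -> fresh
Step 4: SEND seq=200 -> fresh
Step 5: SEND seq=1303 -> fresh
Step 6: SEND seq=1433 -> fresh
Step 7: SEND seq=1554 -> fresh

Answer: none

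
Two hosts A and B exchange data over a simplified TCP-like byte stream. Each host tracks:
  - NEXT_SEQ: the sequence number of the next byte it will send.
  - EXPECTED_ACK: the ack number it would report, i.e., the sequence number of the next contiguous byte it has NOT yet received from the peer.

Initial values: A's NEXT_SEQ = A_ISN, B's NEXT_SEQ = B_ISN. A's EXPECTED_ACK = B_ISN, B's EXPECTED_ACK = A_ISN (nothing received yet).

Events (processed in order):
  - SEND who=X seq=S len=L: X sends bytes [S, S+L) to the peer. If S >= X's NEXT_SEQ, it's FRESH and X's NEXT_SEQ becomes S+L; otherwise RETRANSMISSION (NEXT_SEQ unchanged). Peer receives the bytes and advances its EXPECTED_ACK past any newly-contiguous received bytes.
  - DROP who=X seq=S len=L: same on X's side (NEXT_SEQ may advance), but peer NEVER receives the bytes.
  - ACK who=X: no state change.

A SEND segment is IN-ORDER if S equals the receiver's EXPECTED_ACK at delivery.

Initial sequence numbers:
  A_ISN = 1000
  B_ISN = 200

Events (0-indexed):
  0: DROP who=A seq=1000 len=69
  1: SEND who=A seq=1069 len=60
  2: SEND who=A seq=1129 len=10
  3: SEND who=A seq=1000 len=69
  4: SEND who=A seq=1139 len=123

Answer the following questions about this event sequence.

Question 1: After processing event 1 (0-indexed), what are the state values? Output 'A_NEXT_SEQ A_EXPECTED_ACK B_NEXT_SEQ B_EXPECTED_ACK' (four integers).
After event 0: A_seq=1069 A_ack=200 B_seq=200 B_ack=1000
After event 1: A_seq=1129 A_ack=200 B_seq=200 B_ack=1000

1129 200 200 1000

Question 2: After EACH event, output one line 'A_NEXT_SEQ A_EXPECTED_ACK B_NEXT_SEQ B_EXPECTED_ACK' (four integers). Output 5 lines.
1069 200 200 1000
1129 200 200 1000
1139 200 200 1000
1139 200 200 1139
1262 200 200 1262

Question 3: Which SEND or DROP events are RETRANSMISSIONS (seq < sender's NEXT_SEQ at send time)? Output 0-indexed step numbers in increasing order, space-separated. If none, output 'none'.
Answer: 3

Derivation:
Step 0: DROP seq=1000 -> fresh
Step 1: SEND seq=1069 -> fresh
Step 2: SEND seq=1129 -> fresh
Step 3: SEND seq=1000 -> retransmit
Step 4: SEND seq=1139 -> fresh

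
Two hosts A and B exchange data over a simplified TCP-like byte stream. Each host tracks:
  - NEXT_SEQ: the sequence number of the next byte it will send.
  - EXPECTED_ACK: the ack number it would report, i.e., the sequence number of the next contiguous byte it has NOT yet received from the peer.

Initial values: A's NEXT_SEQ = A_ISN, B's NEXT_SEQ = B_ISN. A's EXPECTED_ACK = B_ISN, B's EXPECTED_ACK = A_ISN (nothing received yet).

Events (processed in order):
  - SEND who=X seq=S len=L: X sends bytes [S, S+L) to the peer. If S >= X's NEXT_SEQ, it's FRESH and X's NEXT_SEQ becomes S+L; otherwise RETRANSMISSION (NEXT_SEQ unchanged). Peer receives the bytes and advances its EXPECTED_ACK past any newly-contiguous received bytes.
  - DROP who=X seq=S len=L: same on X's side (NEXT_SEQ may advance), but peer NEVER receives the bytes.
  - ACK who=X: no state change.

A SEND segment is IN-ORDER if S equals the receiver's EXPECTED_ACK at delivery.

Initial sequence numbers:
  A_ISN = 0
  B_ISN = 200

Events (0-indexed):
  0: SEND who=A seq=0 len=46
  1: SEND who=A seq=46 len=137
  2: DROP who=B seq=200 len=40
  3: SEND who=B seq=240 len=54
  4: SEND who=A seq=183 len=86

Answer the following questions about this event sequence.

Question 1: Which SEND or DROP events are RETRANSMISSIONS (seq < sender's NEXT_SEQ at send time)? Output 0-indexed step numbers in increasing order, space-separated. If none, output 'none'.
Answer: none

Derivation:
Step 0: SEND seq=0 -> fresh
Step 1: SEND seq=46 -> fresh
Step 2: DROP seq=200 -> fresh
Step 3: SEND seq=240 -> fresh
Step 4: SEND seq=183 -> fresh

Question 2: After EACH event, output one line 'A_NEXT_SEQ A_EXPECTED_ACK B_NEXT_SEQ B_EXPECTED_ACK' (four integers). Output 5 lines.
46 200 200 46
183 200 200 183
183 200 240 183
183 200 294 183
269 200 294 269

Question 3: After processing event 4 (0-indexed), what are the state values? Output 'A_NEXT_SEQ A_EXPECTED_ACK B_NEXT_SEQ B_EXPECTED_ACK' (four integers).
After event 0: A_seq=46 A_ack=200 B_seq=200 B_ack=46
After event 1: A_seq=183 A_ack=200 B_seq=200 B_ack=183
After event 2: A_seq=183 A_ack=200 B_seq=240 B_ack=183
After event 3: A_seq=183 A_ack=200 B_seq=294 B_ack=183
After event 4: A_seq=269 A_ack=200 B_seq=294 B_ack=269

269 200 294 269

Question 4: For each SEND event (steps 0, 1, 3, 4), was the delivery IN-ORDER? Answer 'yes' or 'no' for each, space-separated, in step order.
Answer: yes yes no yes

Derivation:
Step 0: SEND seq=0 -> in-order
Step 1: SEND seq=46 -> in-order
Step 3: SEND seq=240 -> out-of-order
Step 4: SEND seq=183 -> in-order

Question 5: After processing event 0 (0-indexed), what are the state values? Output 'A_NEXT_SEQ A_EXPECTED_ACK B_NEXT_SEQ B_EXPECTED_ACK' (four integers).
After event 0: A_seq=46 A_ack=200 B_seq=200 B_ack=46

46 200 200 46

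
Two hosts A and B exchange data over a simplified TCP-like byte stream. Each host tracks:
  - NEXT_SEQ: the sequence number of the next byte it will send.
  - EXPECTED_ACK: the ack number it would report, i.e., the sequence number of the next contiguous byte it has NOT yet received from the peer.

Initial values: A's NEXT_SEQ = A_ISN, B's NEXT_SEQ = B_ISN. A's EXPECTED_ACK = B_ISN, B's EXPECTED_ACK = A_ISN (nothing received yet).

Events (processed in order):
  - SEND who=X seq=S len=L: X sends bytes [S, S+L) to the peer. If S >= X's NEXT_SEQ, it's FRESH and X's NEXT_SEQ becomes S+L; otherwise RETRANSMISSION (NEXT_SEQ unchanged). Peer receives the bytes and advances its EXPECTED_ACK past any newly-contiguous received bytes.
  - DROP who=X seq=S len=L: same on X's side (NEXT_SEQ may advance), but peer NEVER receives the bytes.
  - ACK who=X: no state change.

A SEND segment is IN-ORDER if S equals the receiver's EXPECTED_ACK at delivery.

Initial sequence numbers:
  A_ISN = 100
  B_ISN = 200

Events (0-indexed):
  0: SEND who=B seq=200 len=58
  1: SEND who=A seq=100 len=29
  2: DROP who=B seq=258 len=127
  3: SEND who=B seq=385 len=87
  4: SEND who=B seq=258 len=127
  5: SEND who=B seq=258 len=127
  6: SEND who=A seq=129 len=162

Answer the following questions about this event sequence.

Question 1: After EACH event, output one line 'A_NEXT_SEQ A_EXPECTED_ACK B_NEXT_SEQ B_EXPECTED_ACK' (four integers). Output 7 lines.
100 258 258 100
129 258 258 129
129 258 385 129
129 258 472 129
129 472 472 129
129 472 472 129
291 472 472 291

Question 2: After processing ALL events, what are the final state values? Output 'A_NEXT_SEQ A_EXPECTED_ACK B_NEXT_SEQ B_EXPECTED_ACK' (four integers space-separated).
After event 0: A_seq=100 A_ack=258 B_seq=258 B_ack=100
After event 1: A_seq=129 A_ack=258 B_seq=258 B_ack=129
After event 2: A_seq=129 A_ack=258 B_seq=385 B_ack=129
After event 3: A_seq=129 A_ack=258 B_seq=472 B_ack=129
After event 4: A_seq=129 A_ack=472 B_seq=472 B_ack=129
After event 5: A_seq=129 A_ack=472 B_seq=472 B_ack=129
After event 6: A_seq=291 A_ack=472 B_seq=472 B_ack=291

Answer: 291 472 472 291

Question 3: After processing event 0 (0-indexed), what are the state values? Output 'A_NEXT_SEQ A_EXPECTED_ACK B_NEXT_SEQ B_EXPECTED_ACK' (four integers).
After event 0: A_seq=100 A_ack=258 B_seq=258 B_ack=100

100 258 258 100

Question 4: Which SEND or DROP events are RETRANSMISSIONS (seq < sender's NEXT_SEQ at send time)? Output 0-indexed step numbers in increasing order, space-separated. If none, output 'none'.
Answer: 4 5

Derivation:
Step 0: SEND seq=200 -> fresh
Step 1: SEND seq=100 -> fresh
Step 2: DROP seq=258 -> fresh
Step 3: SEND seq=385 -> fresh
Step 4: SEND seq=258 -> retransmit
Step 5: SEND seq=258 -> retransmit
Step 6: SEND seq=129 -> fresh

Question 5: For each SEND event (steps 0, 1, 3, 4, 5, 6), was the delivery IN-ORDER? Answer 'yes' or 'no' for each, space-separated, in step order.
Step 0: SEND seq=200 -> in-order
Step 1: SEND seq=100 -> in-order
Step 3: SEND seq=385 -> out-of-order
Step 4: SEND seq=258 -> in-order
Step 5: SEND seq=258 -> out-of-order
Step 6: SEND seq=129 -> in-order

Answer: yes yes no yes no yes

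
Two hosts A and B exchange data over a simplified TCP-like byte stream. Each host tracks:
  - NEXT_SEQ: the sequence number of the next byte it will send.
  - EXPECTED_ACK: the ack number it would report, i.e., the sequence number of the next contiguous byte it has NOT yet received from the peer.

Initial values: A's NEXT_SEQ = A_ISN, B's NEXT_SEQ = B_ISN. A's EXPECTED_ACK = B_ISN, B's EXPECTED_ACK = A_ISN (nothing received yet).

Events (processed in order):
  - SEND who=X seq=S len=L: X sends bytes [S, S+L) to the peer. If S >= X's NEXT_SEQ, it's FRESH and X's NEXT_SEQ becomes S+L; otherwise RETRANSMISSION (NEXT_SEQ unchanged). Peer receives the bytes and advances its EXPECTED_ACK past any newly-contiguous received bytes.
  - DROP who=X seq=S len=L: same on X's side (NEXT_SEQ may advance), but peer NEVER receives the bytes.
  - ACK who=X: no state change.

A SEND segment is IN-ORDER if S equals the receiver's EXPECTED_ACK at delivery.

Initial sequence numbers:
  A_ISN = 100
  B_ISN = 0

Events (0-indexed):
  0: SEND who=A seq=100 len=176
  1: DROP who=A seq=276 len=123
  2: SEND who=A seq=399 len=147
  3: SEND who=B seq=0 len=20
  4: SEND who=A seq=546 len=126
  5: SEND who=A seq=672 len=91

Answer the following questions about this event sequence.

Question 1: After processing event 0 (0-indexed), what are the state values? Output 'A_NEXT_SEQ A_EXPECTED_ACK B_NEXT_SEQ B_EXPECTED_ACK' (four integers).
After event 0: A_seq=276 A_ack=0 B_seq=0 B_ack=276

276 0 0 276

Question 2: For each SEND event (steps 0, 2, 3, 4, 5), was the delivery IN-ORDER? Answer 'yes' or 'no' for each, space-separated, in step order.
Step 0: SEND seq=100 -> in-order
Step 2: SEND seq=399 -> out-of-order
Step 3: SEND seq=0 -> in-order
Step 4: SEND seq=546 -> out-of-order
Step 5: SEND seq=672 -> out-of-order

Answer: yes no yes no no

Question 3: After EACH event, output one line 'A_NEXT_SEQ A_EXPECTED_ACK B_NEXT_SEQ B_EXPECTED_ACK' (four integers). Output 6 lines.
276 0 0 276
399 0 0 276
546 0 0 276
546 20 20 276
672 20 20 276
763 20 20 276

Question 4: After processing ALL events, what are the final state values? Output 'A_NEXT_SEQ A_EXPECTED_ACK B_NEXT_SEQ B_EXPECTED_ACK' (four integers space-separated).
After event 0: A_seq=276 A_ack=0 B_seq=0 B_ack=276
After event 1: A_seq=399 A_ack=0 B_seq=0 B_ack=276
After event 2: A_seq=546 A_ack=0 B_seq=0 B_ack=276
After event 3: A_seq=546 A_ack=20 B_seq=20 B_ack=276
After event 4: A_seq=672 A_ack=20 B_seq=20 B_ack=276
After event 5: A_seq=763 A_ack=20 B_seq=20 B_ack=276

Answer: 763 20 20 276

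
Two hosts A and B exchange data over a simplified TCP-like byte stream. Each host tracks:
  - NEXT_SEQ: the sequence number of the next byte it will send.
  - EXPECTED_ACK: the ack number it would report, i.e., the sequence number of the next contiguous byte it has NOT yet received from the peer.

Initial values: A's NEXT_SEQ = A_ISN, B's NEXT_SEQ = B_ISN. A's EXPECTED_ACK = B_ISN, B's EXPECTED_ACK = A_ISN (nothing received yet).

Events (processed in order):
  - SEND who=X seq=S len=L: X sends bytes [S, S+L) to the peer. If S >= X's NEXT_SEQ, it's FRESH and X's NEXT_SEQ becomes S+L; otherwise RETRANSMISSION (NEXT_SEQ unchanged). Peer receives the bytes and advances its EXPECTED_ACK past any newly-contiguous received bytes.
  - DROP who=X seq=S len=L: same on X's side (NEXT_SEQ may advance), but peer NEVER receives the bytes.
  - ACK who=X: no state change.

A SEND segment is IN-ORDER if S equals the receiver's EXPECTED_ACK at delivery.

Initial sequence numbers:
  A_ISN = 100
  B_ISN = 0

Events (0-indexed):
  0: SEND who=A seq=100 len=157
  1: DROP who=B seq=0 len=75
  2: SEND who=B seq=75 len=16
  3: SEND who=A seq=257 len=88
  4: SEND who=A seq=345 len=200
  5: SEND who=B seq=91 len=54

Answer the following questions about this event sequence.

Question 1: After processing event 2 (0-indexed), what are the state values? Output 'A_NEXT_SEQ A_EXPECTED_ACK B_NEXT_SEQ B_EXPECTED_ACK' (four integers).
After event 0: A_seq=257 A_ack=0 B_seq=0 B_ack=257
After event 1: A_seq=257 A_ack=0 B_seq=75 B_ack=257
After event 2: A_seq=257 A_ack=0 B_seq=91 B_ack=257

257 0 91 257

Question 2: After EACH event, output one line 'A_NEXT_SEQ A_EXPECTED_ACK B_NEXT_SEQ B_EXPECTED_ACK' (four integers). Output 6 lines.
257 0 0 257
257 0 75 257
257 0 91 257
345 0 91 345
545 0 91 545
545 0 145 545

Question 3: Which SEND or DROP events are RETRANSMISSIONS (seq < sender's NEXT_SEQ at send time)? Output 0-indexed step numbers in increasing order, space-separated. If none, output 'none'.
Answer: none

Derivation:
Step 0: SEND seq=100 -> fresh
Step 1: DROP seq=0 -> fresh
Step 2: SEND seq=75 -> fresh
Step 3: SEND seq=257 -> fresh
Step 4: SEND seq=345 -> fresh
Step 5: SEND seq=91 -> fresh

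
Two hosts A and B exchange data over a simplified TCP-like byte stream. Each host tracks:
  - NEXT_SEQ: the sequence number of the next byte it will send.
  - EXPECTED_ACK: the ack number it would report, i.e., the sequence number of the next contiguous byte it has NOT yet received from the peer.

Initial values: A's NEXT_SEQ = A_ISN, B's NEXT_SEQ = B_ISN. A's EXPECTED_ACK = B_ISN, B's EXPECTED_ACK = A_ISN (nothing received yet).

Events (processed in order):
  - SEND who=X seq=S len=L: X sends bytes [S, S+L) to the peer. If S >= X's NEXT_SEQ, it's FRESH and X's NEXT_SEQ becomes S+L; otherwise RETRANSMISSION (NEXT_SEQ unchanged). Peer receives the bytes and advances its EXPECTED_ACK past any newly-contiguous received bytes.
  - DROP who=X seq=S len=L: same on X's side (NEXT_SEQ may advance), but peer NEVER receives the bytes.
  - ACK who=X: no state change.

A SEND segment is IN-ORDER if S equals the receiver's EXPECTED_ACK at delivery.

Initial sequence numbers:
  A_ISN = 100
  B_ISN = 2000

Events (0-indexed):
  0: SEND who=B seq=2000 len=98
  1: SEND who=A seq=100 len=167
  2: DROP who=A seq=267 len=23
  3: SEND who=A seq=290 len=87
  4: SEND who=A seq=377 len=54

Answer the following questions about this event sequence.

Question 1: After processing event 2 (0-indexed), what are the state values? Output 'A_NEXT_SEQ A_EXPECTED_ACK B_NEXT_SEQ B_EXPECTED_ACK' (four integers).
After event 0: A_seq=100 A_ack=2098 B_seq=2098 B_ack=100
After event 1: A_seq=267 A_ack=2098 B_seq=2098 B_ack=267
After event 2: A_seq=290 A_ack=2098 B_seq=2098 B_ack=267

290 2098 2098 267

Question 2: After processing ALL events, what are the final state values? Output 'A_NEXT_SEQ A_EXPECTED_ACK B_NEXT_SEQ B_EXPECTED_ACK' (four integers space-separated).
Answer: 431 2098 2098 267

Derivation:
After event 0: A_seq=100 A_ack=2098 B_seq=2098 B_ack=100
After event 1: A_seq=267 A_ack=2098 B_seq=2098 B_ack=267
After event 2: A_seq=290 A_ack=2098 B_seq=2098 B_ack=267
After event 3: A_seq=377 A_ack=2098 B_seq=2098 B_ack=267
After event 4: A_seq=431 A_ack=2098 B_seq=2098 B_ack=267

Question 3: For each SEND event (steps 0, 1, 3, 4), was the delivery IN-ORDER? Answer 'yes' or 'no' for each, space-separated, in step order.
Answer: yes yes no no

Derivation:
Step 0: SEND seq=2000 -> in-order
Step 1: SEND seq=100 -> in-order
Step 3: SEND seq=290 -> out-of-order
Step 4: SEND seq=377 -> out-of-order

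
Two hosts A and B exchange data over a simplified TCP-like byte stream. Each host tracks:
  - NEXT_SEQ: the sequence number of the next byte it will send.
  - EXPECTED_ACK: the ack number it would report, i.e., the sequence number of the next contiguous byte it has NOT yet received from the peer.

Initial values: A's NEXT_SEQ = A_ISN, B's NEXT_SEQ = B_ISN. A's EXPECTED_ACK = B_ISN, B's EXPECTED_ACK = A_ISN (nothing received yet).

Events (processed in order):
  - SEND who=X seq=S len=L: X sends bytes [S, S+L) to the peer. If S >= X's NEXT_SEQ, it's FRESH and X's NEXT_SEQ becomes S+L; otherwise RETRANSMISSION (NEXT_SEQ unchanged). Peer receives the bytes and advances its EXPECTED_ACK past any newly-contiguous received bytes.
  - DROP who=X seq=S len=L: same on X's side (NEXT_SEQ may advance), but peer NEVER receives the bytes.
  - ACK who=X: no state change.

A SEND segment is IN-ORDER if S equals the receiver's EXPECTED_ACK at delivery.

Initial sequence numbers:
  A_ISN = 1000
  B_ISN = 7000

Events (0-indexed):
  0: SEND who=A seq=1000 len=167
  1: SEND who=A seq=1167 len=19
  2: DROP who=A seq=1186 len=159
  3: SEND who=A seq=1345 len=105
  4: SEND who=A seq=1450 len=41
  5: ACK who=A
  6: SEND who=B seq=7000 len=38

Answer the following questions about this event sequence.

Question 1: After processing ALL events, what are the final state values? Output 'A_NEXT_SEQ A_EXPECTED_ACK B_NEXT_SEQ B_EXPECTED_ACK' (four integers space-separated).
Answer: 1491 7038 7038 1186

Derivation:
After event 0: A_seq=1167 A_ack=7000 B_seq=7000 B_ack=1167
After event 1: A_seq=1186 A_ack=7000 B_seq=7000 B_ack=1186
After event 2: A_seq=1345 A_ack=7000 B_seq=7000 B_ack=1186
After event 3: A_seq=1450 A_ack=7000 B_seq=7000 B_ack=1186
After event 4: A_seq=1491 A_ack=7000 B_seq=7000 B_ack=1186
After event 5: A_seq=1491 A_ack=7000 B_seq=7000 B_ack=1186
After event 6: A_seq=1491 A_ack=7038 B_seq=7038 B_ack=1186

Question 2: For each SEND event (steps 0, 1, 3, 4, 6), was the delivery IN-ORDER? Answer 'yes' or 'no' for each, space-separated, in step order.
Step 0: SEND seq=1000 -> in-order
Step 1: SEND seq=1167 -> in-order
Step 3: SEND seq=1345 -> out-of-order
Step 4: SEND seq=1450 -> out-of-order
Step 6: SEND seq=7000 -> in-order

Answer: yes yes no no yes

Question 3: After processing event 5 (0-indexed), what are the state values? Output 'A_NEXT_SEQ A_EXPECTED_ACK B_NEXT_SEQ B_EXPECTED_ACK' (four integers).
After event 0: A_seq=1167 A_ack=7000 B_seq=7000 B_ack=1167
After event 1: A_seq=1186 A_ack=7000 B_seq=7000 B_ack=1186
After event 2: A_seq=1345 A_ack=7000 B_seq=7000 B_ack=1186
After event 3: A_seq=1450 A_ack=7000 B_seq=7000 B_ack=1186
After event 4: A_seq=1491 A_ack=7000 B_seq=7000 B_ack=1186
After event 5: A_seq=1491 A_ack=7000 B_seq=7000 B_ack=1186

1491 7000 7000 1186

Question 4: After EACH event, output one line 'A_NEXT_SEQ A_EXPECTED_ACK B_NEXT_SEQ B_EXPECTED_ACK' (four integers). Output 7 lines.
1167 7000 7000 1167
1186 7000 7000 1186
1345 7000 7000 1186
1450 7000 7000 1186
1491 7000 7000 1186
1491 7000 7000 1186
1491 7038 7038 1186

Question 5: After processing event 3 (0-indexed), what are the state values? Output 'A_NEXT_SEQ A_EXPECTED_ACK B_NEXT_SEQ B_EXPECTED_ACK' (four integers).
After event 0: A_seq=1167 A_ack=7000 B_seq=7000 B_ack=1167
After event 1: A_seq=1186 A_ack=7000 B_seq=7000 B_ack=1186
After event 2: A_seq=1345 A_ack=7000 B_seq=7000 B_ack=1186
After event 3: A_seq=1450 A_ack=7000 B_seq=7000 B_ack=1186

1450 7000 7000 1186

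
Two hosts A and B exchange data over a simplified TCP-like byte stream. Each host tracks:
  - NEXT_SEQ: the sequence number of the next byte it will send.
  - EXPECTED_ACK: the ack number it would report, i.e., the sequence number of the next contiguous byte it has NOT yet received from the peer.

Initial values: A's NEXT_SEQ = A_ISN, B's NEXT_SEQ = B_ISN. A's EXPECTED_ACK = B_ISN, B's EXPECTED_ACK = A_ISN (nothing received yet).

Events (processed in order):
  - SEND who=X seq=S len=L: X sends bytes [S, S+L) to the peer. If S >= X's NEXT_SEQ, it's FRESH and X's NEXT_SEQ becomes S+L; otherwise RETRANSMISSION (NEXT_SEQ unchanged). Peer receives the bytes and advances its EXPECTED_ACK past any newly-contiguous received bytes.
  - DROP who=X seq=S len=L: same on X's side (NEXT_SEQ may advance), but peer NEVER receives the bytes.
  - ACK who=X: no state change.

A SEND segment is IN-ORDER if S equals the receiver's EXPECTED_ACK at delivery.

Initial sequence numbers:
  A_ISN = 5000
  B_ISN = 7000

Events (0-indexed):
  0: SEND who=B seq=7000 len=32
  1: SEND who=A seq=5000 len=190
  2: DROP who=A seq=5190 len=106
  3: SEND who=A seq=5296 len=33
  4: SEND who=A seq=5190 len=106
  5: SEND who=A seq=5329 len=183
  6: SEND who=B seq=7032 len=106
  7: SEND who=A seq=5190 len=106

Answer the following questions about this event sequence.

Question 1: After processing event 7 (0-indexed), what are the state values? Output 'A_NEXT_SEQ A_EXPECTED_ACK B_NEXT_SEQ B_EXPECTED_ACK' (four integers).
After event 0: A_seq=5000 A_ack=7032 B_seq=7032 B_ack=5000
After event 1: A_seq=5190 A_ack=7032 B_seq=7032 B_ack=5190
After event 2: A_seq=5296 A_ack=7032 B_seq=7032 B_ack=5190
After event 3: A_seq=5329 A_ack=7032 B_seq=7032 B_ack=5190
After event 4: A_seq=5329 A_ack=7032 B_seq=7032 B_ack=5329
After event 5: A_seq=5512 A_ack=7032 B_seq=7032 B_ack=5512
After event 6: A_seq=5512 A_ack=7138 B_seq=7138 B_ack=5512
After event 7: A_seq=5512 A_ack=7138 B_seq=7138 B_ack=5512

5512 7138 7138 5512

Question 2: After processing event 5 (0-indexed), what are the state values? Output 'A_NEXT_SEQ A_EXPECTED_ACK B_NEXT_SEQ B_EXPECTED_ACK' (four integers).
After event 0: A_seq=5000 A_ack=7032 B_seq=7032 B_ack=5000
After event 1: A_seq=5190 A_ack=7032 B_seq=7032 B_ack=5190
After event 2: A_seq=5296 A_ack=7032 B_seq=7032 B_ack=5190
After event 3: A_seq=5329 A_ack=7032 B_seq=7032 B_ack=5190
After event 4: A_seq=5329 A_ack=7032 B_seq=7032 B_ack=5329
After event 5: A_seq=5512 A_ack=7032 B_seq=7032 B_ack=5512

5512 7032 7032 5512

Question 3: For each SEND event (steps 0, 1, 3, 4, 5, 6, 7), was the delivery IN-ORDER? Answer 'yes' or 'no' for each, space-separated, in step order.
Step 0: SEND seq=7000 -> in-order
Step 1: SEND seq=5000 -> in-order
Step 3: SEND seq=5296 -> out-of-order
Step 4: SEND seq=5190 -> in-order
Step 5: SEND seq=5329 -> in-order
Step 6: SEND seq=7032 -> in-order
Step 7: SEND seq=5190 -> out-of-order

Answer: yes yes no yes yes yes no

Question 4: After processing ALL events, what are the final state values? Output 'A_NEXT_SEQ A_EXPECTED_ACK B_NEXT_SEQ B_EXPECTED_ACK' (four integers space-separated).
After event 0: A_seq=5000 A_ack=7032 B_seq=7032 B_ack=5000
After event 1: A_seq=5190 A_ack=7032 B_seq=7032 B_ack=5190
After event 2: A_seq=5296 A_ack=7032 B_seq=7032 B_ack=5190
After event 3: A_seq=5329 A_ack=7032 B_seq=7032 B_ack=5190
After event 4: A_seq=5329 A_ack=7032 B_seq=7032 B_ack=5329
After event 5: A_seq=5512 A_ack=7032 B_seq=7032 B_ack=5512
After event 6: A_seq=5512 A_ack=7138 B_seq=7138 B_ack=5512
After event 7: A_seq=5512 A_ack=7138 B_seq=7138 B_ack=5512

Answer: 5512 7138 7138 5512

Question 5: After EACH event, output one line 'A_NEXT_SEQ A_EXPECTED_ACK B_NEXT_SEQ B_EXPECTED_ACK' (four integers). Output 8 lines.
5000 7032 7032 5000
5190 7032 7032 5190
5296 7032 7032 5190
5329 7032 7032 5190
5329 7032 7032 5329
5512 7032 7032 5512
5512 7138 7138 5512
5512 7138 7138 5512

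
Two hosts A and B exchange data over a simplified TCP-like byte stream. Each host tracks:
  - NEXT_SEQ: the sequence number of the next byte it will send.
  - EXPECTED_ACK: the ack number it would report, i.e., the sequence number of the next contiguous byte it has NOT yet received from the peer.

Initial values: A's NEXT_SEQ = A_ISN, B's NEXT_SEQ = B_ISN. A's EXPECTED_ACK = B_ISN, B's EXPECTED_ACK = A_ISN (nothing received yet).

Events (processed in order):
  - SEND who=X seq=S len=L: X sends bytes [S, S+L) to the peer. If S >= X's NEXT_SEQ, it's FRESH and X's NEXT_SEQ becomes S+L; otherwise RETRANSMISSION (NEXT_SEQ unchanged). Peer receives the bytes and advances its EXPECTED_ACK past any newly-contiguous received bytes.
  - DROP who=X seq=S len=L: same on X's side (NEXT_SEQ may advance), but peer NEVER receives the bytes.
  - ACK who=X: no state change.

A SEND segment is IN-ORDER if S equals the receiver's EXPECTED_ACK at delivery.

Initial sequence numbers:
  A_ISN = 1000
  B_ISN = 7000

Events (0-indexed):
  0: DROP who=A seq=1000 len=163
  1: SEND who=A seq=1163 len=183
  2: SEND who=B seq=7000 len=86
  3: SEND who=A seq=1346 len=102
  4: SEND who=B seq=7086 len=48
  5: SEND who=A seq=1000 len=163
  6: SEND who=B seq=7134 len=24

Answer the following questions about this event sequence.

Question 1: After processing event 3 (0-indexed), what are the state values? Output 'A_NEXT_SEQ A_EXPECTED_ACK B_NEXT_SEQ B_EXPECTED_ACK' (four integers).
After event 0: A_seq=1163 A_ack=7000 B_seq=7000 B_ack=1000
After event 1: A_seq=1346 A_ack=7000 B_seq=7000 B_ack=1000
After event 2: A_seq=1346 A_ack=7086 B_seq=7086 B_ack=1000
After event 3: A_seq=1448 A_ack=7086 B_seq=7086 B_ack=1000

1448 7086 7086 1000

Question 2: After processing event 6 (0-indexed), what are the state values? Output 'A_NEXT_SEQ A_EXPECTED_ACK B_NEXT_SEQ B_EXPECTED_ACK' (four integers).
After event 0: A_seq=1163 A_ack=7000 B_seq=7000 B_ack=1000
After event 1: A_seq=1346 A_ack=7000 B_seq=7000 B_ack=1000
After event 2: A_seq=1346 A_ack=7086 B_seq=7086 B_ack=1000
After event 3: A_seq=1448 A_ack=7086 B_seq=7086 B_ack=1000
After event 4: A_seq=1448 A_ack=7134 B_seq=7134 B_ack=1000
After event 5: A_seq=1448 A_ack=7134 B_seq=7134 B_ack=1448
After event 6: A_seq=1448 A_ack=7158 B_seq=7158 B_ack=1448

1448 7158 7158 1448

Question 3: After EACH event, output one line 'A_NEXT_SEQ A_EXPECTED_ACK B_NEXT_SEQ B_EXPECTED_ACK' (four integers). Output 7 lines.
1163 7000 7000 1000
1346 7000 7000 1000
1346 7086 7086 1000
1448 7086 7086 1000
1448 7134 7134 1000
1448 7134 7134 1448
1448 7158 7158 1448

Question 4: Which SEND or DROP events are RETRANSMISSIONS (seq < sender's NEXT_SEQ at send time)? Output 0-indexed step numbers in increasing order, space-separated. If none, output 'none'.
Step 0: DROP seq=1000 -> fresh
Step 1: SEND seq=1163 -> fresh
Step 2: SEND seq=7000 -> fresh
Step 3: SEND seq=1346 -> fresh
Step 4: SEND seq=7086 -> fresh
Step 5: SEND seq=1000 -> retransmit
Step 6: SEND seq=7134 -> fresh

Answer: 5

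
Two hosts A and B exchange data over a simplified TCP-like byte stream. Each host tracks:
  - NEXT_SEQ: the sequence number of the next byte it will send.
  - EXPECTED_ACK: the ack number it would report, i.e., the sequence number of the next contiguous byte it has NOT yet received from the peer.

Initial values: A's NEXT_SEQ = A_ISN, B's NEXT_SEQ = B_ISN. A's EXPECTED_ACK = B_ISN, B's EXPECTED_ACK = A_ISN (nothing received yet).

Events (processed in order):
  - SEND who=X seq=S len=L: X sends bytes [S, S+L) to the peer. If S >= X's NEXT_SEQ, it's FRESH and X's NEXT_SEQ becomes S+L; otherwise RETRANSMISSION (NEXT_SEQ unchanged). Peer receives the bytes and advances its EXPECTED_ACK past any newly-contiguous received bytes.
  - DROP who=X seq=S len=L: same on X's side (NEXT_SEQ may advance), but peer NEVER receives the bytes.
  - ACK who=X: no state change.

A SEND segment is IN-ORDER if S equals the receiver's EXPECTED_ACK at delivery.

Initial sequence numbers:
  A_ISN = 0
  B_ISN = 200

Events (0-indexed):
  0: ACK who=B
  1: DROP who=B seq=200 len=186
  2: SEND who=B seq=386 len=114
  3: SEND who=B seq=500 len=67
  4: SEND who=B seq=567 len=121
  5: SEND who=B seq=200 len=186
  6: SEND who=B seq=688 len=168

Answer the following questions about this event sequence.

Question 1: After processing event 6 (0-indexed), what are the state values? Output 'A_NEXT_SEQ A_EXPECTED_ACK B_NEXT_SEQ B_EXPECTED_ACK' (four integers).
After event 0: A_seq=0 A_ack=200 B_seq=200 B_ack=0
After event 1: A_seq=0 A_ack=200 B_seq=386 B_ack=0
After event 2: A_seq=0 A_ack=200 B_seq=500 B_ack=0
After event 3: A_seq=0 A_ack=200 B_seq=567 B_ack=0
After event 4: A_seq=0 A_ack=200 B_seq=688 B_ack=0
After event 5: A_seq=0 A_ack=688 B_seq=688 B_ack=0
After event 6: A_seq=0 A_ack=856 B_seq=856 B_ack=0

0 856 856 0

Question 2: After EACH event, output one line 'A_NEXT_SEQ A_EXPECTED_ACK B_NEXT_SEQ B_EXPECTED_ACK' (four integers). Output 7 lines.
0 200 200 0
0 200 386 0
0 200 500 0
0 200 567 0
0 200 688 0
0 688 688 0
0 856 856 0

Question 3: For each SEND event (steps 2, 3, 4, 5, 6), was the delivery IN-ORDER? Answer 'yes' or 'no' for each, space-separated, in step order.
Answer: no no no yes yes

Derivation:
Step 2: SEND seq=386 -> out-of-order
Step 3: SEND seq=500 -> out-of-order
Step 4: SEND seq=567 -> out-of-order
Step 5: SEND seq=200 -> in-order
Step 6: SEND seq=688 -> in-order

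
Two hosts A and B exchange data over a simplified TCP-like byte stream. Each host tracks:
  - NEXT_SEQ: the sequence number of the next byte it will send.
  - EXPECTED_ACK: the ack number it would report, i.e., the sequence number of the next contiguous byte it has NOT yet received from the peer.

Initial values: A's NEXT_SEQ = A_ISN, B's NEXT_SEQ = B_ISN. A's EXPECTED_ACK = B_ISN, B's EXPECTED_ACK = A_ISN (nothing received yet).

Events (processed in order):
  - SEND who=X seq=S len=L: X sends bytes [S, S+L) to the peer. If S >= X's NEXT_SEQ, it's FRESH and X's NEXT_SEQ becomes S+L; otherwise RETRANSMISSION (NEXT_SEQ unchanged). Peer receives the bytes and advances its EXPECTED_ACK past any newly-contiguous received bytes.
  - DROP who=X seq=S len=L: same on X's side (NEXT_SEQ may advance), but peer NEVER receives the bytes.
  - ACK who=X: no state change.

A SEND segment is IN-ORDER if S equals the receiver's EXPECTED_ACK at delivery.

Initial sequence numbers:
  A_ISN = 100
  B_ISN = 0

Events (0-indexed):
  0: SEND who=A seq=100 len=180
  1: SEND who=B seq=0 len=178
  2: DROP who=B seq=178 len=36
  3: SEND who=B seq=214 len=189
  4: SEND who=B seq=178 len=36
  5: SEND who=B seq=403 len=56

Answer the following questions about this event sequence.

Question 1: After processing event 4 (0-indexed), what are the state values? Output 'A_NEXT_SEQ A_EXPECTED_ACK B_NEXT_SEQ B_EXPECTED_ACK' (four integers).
After event 0: A_seq=280 A_ack=0 B_seq=0 B_ack=280
After event 1: A_seq=280 A_ack=178 B_seq=178 B_ack=280
After event 2: A_seq=280 A_ack=178 B_seq=214 B_ack=280
After event 3: A_seq=280 A_ack=178 B_seq=403 B_ack=280
After event 4: A_seq=280 A_ack=403 B_seq=403 B_ack=280

280 403 403 280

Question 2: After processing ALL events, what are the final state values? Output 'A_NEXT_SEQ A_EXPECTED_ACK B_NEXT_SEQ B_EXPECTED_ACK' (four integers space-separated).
After event 0: A_seq=280 A_ack=0 B_seq=0 B_ack=280
After event 1: A_seq=280 A_ack=178 B_seq=178 B_ack=280
After event 2: A_seq=280 A_ack=178 B_seq=214 B_ack=280
After event 3: A_seq=280 A_ack=178 B_seq=403 B_ack=280
After event 4: A_seq=280 A_ack=403 B_seq=403 B_ack=280
After event 5: A_seq=280 A_ack=459 B_seq=459 B_ack=280

Answer: 280 459 459 280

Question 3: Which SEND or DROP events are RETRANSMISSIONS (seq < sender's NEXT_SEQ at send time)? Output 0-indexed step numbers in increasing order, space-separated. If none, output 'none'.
Step 0: SEND seq=100 -> fresh
Step 1: SEND seq=0 -> fresh
Step 2: DROP seq=178 -> fresh
Step 3: SEND seq=214 -> fresh
Step 4: SEND seq=178 -> retransmit
Step 5: SEND seq=403 -> fresh

Answer: 4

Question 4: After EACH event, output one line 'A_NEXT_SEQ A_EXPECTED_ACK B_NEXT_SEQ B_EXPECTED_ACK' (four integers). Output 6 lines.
280 0 0 280
280 178 178 280
280 178 214 280
280 178 403 280
280 403 403 280
280 459 459 280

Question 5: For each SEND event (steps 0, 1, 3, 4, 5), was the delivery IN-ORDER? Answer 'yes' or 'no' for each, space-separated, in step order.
Answer: yes yes no yes yes

Derivation:
Step 0: SEND seq=100 -> in-order
Step 1: SEND seq=0 -> in-order
Step 3: SEND seq=214 -> out-of-order
Step 4: SEND seq=178 -> in-order
Step 5: SEND seq=403 -> in-order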